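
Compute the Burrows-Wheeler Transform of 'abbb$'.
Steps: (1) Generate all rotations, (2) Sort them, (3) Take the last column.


Rotations (sorted):
  0: $abbb -> last char: b
  1: abbb$ -> last char: $
  2: b$abb -> last char: b
  3: bb$ab -> last char: b
  4: bbb$a -> last char: a


BWT = b$bba


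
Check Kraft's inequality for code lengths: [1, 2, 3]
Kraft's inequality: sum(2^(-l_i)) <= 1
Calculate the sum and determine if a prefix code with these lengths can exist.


Sum = 2^(-1) + 2^(-2) + 2^(-3)
    = 0.5 + 0.25 + 0.125
    = 7/8 = 0.875
Since 0.875 <= 1, Kraft's inequality IS satisfied.
A prefix code with these lengths CAN exist.

Kraft sum = 0.875. Satisfied.


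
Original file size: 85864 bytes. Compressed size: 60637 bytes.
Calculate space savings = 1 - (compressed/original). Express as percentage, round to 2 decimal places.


ratio = compressed/original = 60637/85864 = 0.706198
savings = 1 - ratio = 1 - 0.706198 = 0.293802
as a percentage: 0.293802 * 100 = 29.38%

Space savings = 1 - 60637/85864 = 29.38%


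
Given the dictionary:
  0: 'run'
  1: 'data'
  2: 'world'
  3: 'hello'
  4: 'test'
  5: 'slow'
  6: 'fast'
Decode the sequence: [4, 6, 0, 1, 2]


Look up each index in the dictionary:
  4 -> 'test'
  6 -> 'fast'
  0 -> 'run'
  1 -> 'data'
  2 -> 'world'

Decoded: "test fast run data world"


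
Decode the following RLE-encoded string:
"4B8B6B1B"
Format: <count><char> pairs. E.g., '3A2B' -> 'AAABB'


Expanding each <count><char> pair:
  4B -> 'BBBB'
  8B -> 'BBBBBBBB'
  6B -> 'BBBBBB'
  1B -> 'B'

Decoded = BBBBBBBBBBBBBBBBBBB


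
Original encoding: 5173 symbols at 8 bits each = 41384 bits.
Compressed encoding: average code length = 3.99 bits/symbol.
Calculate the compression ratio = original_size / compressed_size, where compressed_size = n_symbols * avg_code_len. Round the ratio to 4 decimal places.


original_size = n_symbols * orig_bits = 5173 * 8 = 41384 bits
compressed_size = n_symbols * avg_code_len = 5173 * 3.99 = 20640.27 bits
ratio = original_size / compressed_size = 41384 / 20640.27 = 2.005

Compression ratio = 2.005


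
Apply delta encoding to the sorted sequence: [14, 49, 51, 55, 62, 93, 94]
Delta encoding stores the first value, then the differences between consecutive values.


First value: 14
Deltas:
  49 - 14 = 35
  51 - 49 = 2
  55 - 51 = 4
  62 - 55 = 7
  93 - 62 = 31
  94 - 93 = 1


Delta encoded: [14, 35, 2, 4, 7, 31, 1]


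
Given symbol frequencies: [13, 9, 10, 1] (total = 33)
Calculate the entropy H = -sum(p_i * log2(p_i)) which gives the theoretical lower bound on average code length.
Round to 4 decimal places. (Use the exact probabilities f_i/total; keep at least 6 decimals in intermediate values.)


Per-symbol terms -p_i * log2(p_i) with p_i = f_i/33:
  p = 13/33 = 0.393939: log2(p) = -1.343954, -p*log2(p) = 0.529437
  p = 9/33 = 0.272727: log2(p) = -1.874469, -p*log2(p) = 0.511219
  p = 10/33 = 0.303030: log2(p) = -1.722466, -p*log2(p) = 0.521959
  p = 1/33 = 0.030303: log2(p) = -5.044394, -p*log2(p) = 0.152860
H = 0.529437 + 0.511219 + 0.521959 + 0.152860 = 1.715475

H = 1.7155 bits/symbol


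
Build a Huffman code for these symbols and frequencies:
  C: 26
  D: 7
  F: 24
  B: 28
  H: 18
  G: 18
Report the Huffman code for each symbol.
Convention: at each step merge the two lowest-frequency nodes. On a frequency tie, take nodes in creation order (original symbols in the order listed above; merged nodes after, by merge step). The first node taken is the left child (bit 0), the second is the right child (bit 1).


Huffman tree construction:
Step 1: Merge D(7) + H(18) = 25
Step 2: Merge G(18) + F(24) = 42
Step 3: Merge (D+H)(25) + C(26) = 51
Step 4: Merge B(28) + (G+F)(42) = 70
Step 5: Merge ((D+H)+C)(51) + (B+(G+F))(70) = 121
Read each symbol's code off the tree from the root (left child = 0, right child = 1).

Codes:
  C: 01 (length 2)
  D: 000 (length 3)
  F: 111 (length 3)
  B: 10 (length 2)
  H: 001 (length 3)
  G: 110 (length 3)
Average code length: 309/121 = 2.5537 bits/symbol


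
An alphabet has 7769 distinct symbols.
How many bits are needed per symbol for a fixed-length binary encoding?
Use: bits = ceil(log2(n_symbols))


log2(7769) = 12.9235
Bracket: 2^12 = 4096 < 7769 <= 2^13 = 8192
So ceil(log2(7769)) = 13

bits = ceil(log2(7769)) = ceil(12.9235) = 13 bits


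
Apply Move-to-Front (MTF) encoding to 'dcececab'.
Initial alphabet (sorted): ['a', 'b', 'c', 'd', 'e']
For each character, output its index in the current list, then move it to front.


MTF encoding:
'd': index 3 in ['a', 'b', 'c', 'd', 'e'] -> ['d', 'a', 'b', 'c', 'e']
'c': index 3 in ['d', 'a', 'b', 'c', 'e'] -> ['c', 'd', 'a', 'b', 'e']
'e': index 4 in ['c', 'd', 'a', 'b', 'e'] -> ['e', 'c', 'd', 'a', 'b']
'c': index 1 in ['e', 'c', 'd', 'a', 'b'] -> ['c', 'e', 'd', 'a', 'b']
'e': index 1 in ['c', 'e', 'd', 'a', 'b'] -> ['e', 'c', 'd', 'a', 'b']
'c': index 1 in ['e', 'c', 'd', 'a', 'b'] -> ['c', 'e', 'd', 'a', 'b']
'a': index 3 in ['c', 'e', 'd', 'a', 'b'] -> ['a', 'c', 'e', 'd', 'b']
'b': index 4 in ['a', 'c', 'e', 'd', 'b'] -> ['b', 'a', 'c', 'e', 'd']


Output: [3, 3, 4, 1, 1, 1, 3, 4]


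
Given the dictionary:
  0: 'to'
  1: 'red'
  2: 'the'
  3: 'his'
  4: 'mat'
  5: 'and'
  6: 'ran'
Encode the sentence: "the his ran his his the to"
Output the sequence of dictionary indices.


Look up each word in the dictionary:
  'the' -> 2
  'his' -> 3
  'ran' -> 6
  'his' -> 3
  'his' -> 3
  'the' -> 2
  'to' -> 0

Encoded: [2, 3, 6, 3, 3, 2, 0]


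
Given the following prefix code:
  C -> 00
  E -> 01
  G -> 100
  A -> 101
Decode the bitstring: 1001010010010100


Decoding step by step:
Bits 100 -> G
Bits 101 -> A
Bits 00 -> C
Bits 100 -> G
Bits 101 -> A
Bits 00 -> C


Decoded message: GACGAC


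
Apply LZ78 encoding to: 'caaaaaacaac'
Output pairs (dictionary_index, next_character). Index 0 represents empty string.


LZ78 encoding steps:
Dictionary: {0: ''}
Step 1: w='' (idx 0), next='c' -> output (0, 'c'), add 'c' as idx 1
Step 2: w='' (idx 0), next='a' -> output (0, 'a'), add 'a' as idx 2
Step 3: w='a' (idx 2), next='a' -> output (2, 'a'), add 'aa' as idx 3
Step 4: w='aa' (idx 3), next='a' -> output (3, 'a'), add 'aaa' as idx 4
Step 5: w='c' (idx 1), next='a' -> output (1, 'a'), add 'ca' as idx 5
Step 6: w='a' (idx 2), next='c' -> output (2, 'c'), add 'ac' as idx 6


Encoded: [(0, 'c'), (0, 'a'), (2, 'a'), (3, 'a'), (1, 'a'), (2, 'c')]


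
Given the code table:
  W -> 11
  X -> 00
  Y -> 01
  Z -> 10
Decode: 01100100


Decoding:
01 -> Y
10 -> Z
01 -> Y
00 -> X


Result: YZYX


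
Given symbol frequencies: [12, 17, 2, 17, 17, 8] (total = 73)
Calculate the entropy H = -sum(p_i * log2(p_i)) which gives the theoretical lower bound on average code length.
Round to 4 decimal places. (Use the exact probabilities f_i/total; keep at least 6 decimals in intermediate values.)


Per-symbol terms -p_i * log2(p_i) with p_i = f_i/73:
  p = 12/73 = 0.164384: log2(p) = -2.604862, -p*log2(p) = 0.428197
  p = 17/73 = 0.232877: log2(p) = -2.102362, -p*log2(p) = 0.489591
  p = 2/73 = 0.027397: log2(p) = -5.189825, -p*log2(p) = 0.142187
  p = 17/73 = 0.232877: log2(p) = -2.102362, -p*log2(p) = 0.489591
  p = 17/73 = 0.232877: log2(p) = -2.102362, -p*log2(p) = 0.489591
  p = 8/73 = 0.109589: log2(p) = -3.189825, -p*log2(p) = 0.349570
H = 0.428197 + 0.489591 + 0.142187 + 0.489591 + 0.489591 + 0.349570 = 2.388727

H = 2.3887 bits/symbol


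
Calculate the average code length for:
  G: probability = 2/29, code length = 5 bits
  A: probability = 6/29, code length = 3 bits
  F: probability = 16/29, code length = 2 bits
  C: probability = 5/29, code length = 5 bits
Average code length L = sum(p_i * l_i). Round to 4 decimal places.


Weighted contributions p_i * l_i:
  G: (2/29) * 5 = 10/29
  A: (6/29) * 3 = 18/29
  F: (16/29) * 2 = 32/29
  C: (5/29) * 5 = 25/29
Sum = (10 + 18 + 32 + 25)/29 = 85/29

L = 85/29 = 2.9310 bits/symbol


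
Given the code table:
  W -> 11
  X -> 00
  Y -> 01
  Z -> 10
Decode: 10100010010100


Decoding:
10 -> Z
10 -> Z
00 -> X
10 -> Z
01 -> Y
01 -> Y
00 -> X


Result: ZZXZYYX


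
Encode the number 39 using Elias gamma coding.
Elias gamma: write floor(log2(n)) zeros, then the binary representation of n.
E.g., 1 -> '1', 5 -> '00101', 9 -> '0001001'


num_bits = floor(log2(39)) + 1 = 6
leading_zeros = num_bits - 1 = 5
binary(39) = 100111

Elias gamma(39) = '00000' + '100111' = 00000100111 (11 bits)


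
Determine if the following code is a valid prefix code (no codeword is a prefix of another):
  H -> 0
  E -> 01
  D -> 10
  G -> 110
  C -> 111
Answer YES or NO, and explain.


Checking each pair (does one codeword prefix another?):
  H='0' vs E='01': prefix -- VIOLATION

NO -- this is NOT a valid prefix code. H (0) is a prefix of E (01).


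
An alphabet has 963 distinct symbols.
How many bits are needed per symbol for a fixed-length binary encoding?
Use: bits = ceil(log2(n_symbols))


log2(963) = 9.9114
Bracket: 2^9 = 512 < 963 <= 2^10 = 1024
So ceil(log2(963)) = 10

bits = ceil(log2(963)) = ceil(9.9114) = 10 bits


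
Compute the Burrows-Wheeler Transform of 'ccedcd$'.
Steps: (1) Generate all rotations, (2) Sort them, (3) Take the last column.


Rotations (sorted):
  0: $ccedcd -> last char: d
  1: ccedcd$ -> last char: $
  2: cd$cced -> last char: d
  3: cedcd$c -> last char: c
  4: d$ccedc -> last char: c
  5: dcd$cce -> last char: e
  6: edcd$cc -> last char: c


BWT = d$dccec


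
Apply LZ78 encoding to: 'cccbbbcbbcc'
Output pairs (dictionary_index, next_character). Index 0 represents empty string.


LZ78 encoding steps:
Dictionary: {0: ''}
Step 1: w='' (idx 0), next='c' -> output (0, 'c'), add 'c' as idx 1
Step 2: w='c' (idx 1), next='c' -> output (1, 'c'), add 'cc' as idx 2
Step 3: w='' (idx 0), next='b' -> output (0, 'b'), add 'b' as idx 3
Step 4: w='b' (idx 3), next='b' -> output (3, 'b'), add 'bb' as idx 4
Step 5: w='c' (idx 1), next='b' -> output (1, 'b'), add 'cb' as idx 5
Step 6: w='b' (idx 3), next='c' -> output (3, 'c'), add 'bc' as idx 6
Step 7: w='c' (idx 1), end of input -> output (1, '')


Encoded: [(0, 'c'), (1, 'c'), (0, 'b'), (3, 'b'), (1, 'b'), (3, 'c'), (1, '')]


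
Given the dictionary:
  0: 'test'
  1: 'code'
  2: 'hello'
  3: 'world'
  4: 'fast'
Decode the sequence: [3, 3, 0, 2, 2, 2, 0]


Look up each index in the dictionary:
  3 -> 'world'
  3 -> 'world'
  0 -> 'test'
  2 -> 'hello'
  2 -> 'hello'
  2 -> 'hello'
  0 -> 'test'

Decoded: "world world test hello hello hello test"


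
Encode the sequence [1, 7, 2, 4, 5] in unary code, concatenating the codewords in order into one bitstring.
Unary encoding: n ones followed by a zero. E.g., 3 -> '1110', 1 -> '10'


Encode each number as n ones followed by a terminating 0:
  1 -> 10 (2 bits)
  7 -> 11111110 (8 bits)
  2 -> 110 (3 bits)
  4 -> 11110 (5 bits)
  5 -> 111110 (6 bits)
Total length = 2 + 8 + 3 + 5 + 6 = 24 bits.

Unary([1, 7, 2, 4, 5]) = 101111111011011110111110 (24 bits)


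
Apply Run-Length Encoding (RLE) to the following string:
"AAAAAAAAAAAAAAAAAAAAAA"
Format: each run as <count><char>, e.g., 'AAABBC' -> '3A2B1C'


Scanning runs left to right:
  i=0: run of 'A' x 22 -> '22A'

RLE = 22A


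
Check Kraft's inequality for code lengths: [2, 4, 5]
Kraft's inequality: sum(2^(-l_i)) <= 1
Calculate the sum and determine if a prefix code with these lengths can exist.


Sum = 2^(-2) + 2^(-4) + 2^(-5)
    = 0.25 + 0.0625 + 0.03125
    = 11/32 = 0.34375
Since 0.34375 <= 1, Kraft's inequality IS satisfied.
A prefix code with these lengths CAN exist.

Kraft sum = 0.34375. Satisfied.


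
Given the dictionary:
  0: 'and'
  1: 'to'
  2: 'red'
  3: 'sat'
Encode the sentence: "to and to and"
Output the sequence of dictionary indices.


Look up each word in the dictionary:
  'to' -> 1
  'and' -> 0
  'to' -> 1
  'and' -> 0

Encoded: [1, 0, 1, 0]


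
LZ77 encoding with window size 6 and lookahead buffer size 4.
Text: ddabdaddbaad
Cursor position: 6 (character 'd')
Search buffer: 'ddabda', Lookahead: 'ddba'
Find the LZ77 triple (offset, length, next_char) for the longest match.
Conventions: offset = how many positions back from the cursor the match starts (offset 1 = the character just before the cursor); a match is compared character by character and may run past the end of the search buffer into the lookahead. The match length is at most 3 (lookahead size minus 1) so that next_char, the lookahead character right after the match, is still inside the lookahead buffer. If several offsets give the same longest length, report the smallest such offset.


Try each offset into the search buffer:
  offset=1 (pos 5, char 'a'): match length 0
  offset=2 (pos 4, char 'd'): match length 1
  offset=3 (pos 3, char 'b'): match length 0
  offset=4 (pos 2, char 'a'): match length 0
  offset=5 (pos 1, char 'd'): match length 1
  offset=6 (pos 0, char 'd'): match length 2
Longest match has length 2 at offset 6.
next_char = character at position 6 + 2 = 8 -> 'b'

Best match: offset=6, length=2 (matching 'dd' starting at position 0)
LZ77 triple: (6, 2, 'b')


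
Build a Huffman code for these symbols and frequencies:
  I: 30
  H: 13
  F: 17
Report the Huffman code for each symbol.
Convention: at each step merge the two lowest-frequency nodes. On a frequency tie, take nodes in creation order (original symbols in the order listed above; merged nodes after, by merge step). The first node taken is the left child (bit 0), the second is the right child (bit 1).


Huffman tree construction:
Step 1: Merge H(13) + F(17) = 30
Step 2: Merge I(30) + (H+F)(30) = 60
Read each symbol's code off the tree from the root (left child = 0, right child = 1).

Codes:
  I: 0 (length 1)
  H: 10 (length 2)
  F: 11 (length 2)
Average code length: 90/60 = 1.5000 bits/symbol


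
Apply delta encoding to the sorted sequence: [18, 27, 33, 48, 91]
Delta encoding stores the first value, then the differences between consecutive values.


First value: 18
Deltas:
  27 - 18 = 9
  33 - 27 = 6
  48 - 33 = 15
  91 - 48 = 43


Delta encoded: [18, 9, 6, 15, 43]


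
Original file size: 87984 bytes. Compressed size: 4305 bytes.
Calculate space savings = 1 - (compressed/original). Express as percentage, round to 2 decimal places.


ratio = compressed/original = 4305/87984 = 0.048929
savings = 1 - ratio = 1 - 0.048929 = 0.951071
as a percentage: 0.951071 * 100 = 95.11%

Space savings = 1 - 4305/87984 = 95.11%


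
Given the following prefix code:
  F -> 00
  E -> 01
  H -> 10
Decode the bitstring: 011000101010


Decoding step by step:
Bits 01 -> E
Bits 10 -> H
Bits 00 -> F
Bits 10 -> H
Bits 10 -> H
Bits 10 -> H


Decoded message: EHFHHH


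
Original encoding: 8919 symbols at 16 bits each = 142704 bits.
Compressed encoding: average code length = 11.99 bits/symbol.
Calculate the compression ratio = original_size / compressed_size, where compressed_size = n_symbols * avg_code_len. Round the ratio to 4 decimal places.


original_size = n_symbols * orig_bits = 8919 * 16 = 142704 bits
compressed_size = n_symbols * avg_code_len = 8919 * 11.99 = 106938.81 bits
ratio = original_size / compressed_size = 142704 / 106938.81 = 1.3344

Compression ratio = 1.3344


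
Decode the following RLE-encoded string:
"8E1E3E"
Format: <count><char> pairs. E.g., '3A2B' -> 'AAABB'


Expanding each <count><char> pair:
  8E -> 'EEEEEEEE'
  1E -> 'E'
  3E -> 'EEE'

Decoded = EEEEEEEEEEEE


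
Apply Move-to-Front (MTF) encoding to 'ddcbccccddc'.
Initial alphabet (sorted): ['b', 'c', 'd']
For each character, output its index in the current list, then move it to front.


MTF encoding:
'd': index 2 in ['b', 'c', 'd'] -> ['d', 'b', 'c']
'd': index 0 in ['d', 'b', 'c'] -> ['d', 'b', 'c']
'c': index 2 in ['d', 'b', 'c'] -> ['c', 'd', 'b']
'b': index 2 in ['c', 'd', 'b'] -> ['b', 'c', 'd']
'c': index 1 in ['b', 'c', 'd'] -> ['c', 'b', 'd']
'c': index 0 in ['c', 'b', 'd'] -> ['c', 'b', 'd']
'c': index 0 in ['c', 'b', 'd'] -> ['c', 'b', 'd']
'c': index 0 in ['c', 'b', 'd'] -> ['c', 'b', 'd']
'd': index 2 in ['c', 'b', 'd'] -> ['d', 'c', 'b']
'd': index 0 in ['d', 'c', 'b'] -> ['d', 'c', 'b']
'c': index 1 in ['d', 'c', 'b'] -> ['c', 'd', 'b']


Output: [2, 0, 2, 2, 1, 0, 0, 0, 2, 0, 1]


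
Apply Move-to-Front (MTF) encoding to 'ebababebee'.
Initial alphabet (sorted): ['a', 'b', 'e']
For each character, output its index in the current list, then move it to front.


MTF encoding:
'e': index 2 in ['a', 'b', 'e'] -> ['e', 'a', 'b']
'b': index 2 in ['e', 'a', 'b'] -> ['b', 'e', 'a']
'a': index 2 in ['b', 'e', 'a'] -> ['a', 'b', 'e']
'b': index 1 in ['a', 'b', 'e'] -> ['b', 'a', 'e']
'a': index 1 in ['b', 'a', 'e'] -> ['a', 'b', 'e']
'b': index 1 in ['a', 'b', 'e'] -> ['b', 'a', 'e']
'e': index 2 in ['b', 'a', 'e'] -> ['e', 'b', 'a']
'b': index 1 in ['e', 'b', 'a'] -> ['b', 'e', 'a']
'e': index 1 in ['b', 'e', 'a'] -> ['e', 'b', 'a']
'e': index 0 in ['e', 'b', 'a'] -> ['e', 'b', 'a']


Output: [2, 2, 2, 1, 1, 1, 2, 1, 1, 0]


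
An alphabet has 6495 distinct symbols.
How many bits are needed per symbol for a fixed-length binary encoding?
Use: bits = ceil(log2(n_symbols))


log2(6495) = 12.6651
Bracket: 2^12 = 4096 < 6495 <= 2^13 = 8192
So ceil(log2(6495)) = 13

bits = ceil(log2(6495)) = ceil(12.6651) = 13 bits


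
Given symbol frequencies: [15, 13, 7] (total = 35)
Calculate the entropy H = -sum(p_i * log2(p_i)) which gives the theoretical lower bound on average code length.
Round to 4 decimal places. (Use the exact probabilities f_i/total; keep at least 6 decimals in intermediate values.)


Per-symbol terms -p_i * log2(p_i) with p_i = f_i/35:
  p = 15/35 = 0.428571: log2(p) = -1.222392, -p*log2(p) = 0.523882
  p = 13/35 = 0.371429: log2(p) = -1.428843, -p*log2(p) = 0.530713
  p = 7/35 = 0.200000: log2(p) = -2.321928, -p*log2(p) = 0.464386
H = 0.523882 + 0.530713 + 0.464386 = 1.518981

H = 1.519 bits/symbol


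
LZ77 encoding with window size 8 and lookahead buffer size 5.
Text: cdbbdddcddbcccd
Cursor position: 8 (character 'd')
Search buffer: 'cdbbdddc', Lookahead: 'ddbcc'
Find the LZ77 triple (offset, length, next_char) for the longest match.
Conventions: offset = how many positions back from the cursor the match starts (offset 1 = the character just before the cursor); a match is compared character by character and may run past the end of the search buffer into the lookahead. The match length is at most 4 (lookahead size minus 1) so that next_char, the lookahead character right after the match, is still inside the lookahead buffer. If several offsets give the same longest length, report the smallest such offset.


Try each offset into the search buffer:
  offset=1 (pos 7, char 'c'): match length 0
  offset=2 (pos 6, char 'd'): match length 1
  offset=3 (pos 5, char 'd'): match length 2
  offset=4 (pos 4, char 'd'): match length 2
  offset=5 (pos 3, char 'b'): match length 0
  offset=6 (pos 2, char 'b'): match length 0
  offset=7 (pos 1, char 'd'): match length 1
  offset=8 (pos 0, char 'c'): match length 0
Longest match has length 2, found at offsets 3, 4; take the smallest, offset 3.
next_char = character at position 8 + 2 = 10 -> 'b'

Best match: offset=3, length=2 (matching 'dd' starting at position 5)
LZ77 triple: (3, 2, 'b')


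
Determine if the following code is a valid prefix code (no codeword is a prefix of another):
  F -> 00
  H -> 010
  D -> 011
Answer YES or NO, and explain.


Checking each pair (does one codeword prefix another?):
  F='00' vs H='010': no prefix
  F='00' vs D='011': no prefix
  H='010' vs F='00': no prefix
  H='010' vs D='011': no prefix
  D='011' vs F='00': no prefix
  D='011' vs H='010': no prefix
No violation found over all pairs.

YES -- this is a valid prefix code. No codeword is a prefix of any other codeword.


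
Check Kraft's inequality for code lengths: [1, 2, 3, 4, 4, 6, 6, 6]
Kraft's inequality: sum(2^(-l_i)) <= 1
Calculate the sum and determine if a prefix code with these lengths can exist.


Sum = 2^(-1) + 2^(-2) + 2^(-3) + 2^(-4) + 2^(-4) + 2^(-6) + 2^(-6) + 2^(-6)
    = 0.5 + 0.25 + 0.125 + 0.0625 + 0.0625 + 0.015625 + 0.015625 + 0.015625
    = 67/64 = 1.046875
Since 1.046875 > 1, Kraft's inequality is NOT satisfied.
A prefix code with these lengths CANNOT exist.

Kraft sum = 1.046875. Not satisfied.


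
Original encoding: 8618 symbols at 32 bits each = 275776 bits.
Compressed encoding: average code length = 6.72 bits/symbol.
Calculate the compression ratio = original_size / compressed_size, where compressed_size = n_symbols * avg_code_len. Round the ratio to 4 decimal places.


original_size = n_symbols * orig_bits = 8618 * 32 = 275776 bits
compressed_size = n_symbols * avg_code_len = 8618 * 6.72 = 57912.96 bits
ratio = original_size / compressed_size = 275776 / 57912.96 = 4.7619

Compression ratio = 4.7619


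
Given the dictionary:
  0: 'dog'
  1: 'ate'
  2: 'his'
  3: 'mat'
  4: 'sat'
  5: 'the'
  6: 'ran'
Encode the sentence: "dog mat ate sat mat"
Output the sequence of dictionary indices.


Look up each word in the dictionary:
  'dog' -> 0
  'mat' -> 3
  'ate' -> 1
  'sat' -> 4
  'mat' -> 3

Encoded: [0, 3, 1, 4, 3]


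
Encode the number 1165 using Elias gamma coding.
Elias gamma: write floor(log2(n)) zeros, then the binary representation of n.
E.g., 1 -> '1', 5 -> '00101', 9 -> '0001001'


num_bits = floor(log2(1165)) + 1 = 11
leading_zeros = num_bits - 1 = 10
binary(1165) = 10010001101

Elias gamma(1165) = '0000000000' + '10010001101' = 000000000010010001101 (21 bits)


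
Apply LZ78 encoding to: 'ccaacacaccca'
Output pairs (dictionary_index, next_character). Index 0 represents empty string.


LZ78 encoding steps:
Dictionary: {0: ''}
Step 1: w='' (idx 0), next='c' -> output (0, 'c'), add 'c' as idx 1
Step 2: w='c' (idx 1), next='a' -> output (1, 'a'), add 'ca' as idx 2
Step 3: w='' (idx 0), next='a' -> output (0, 'a'), add 'a' as idx 3
Step 4: w='ca' (idx 2), next='c' -> output (2, 'c'), add 'cac' as idx 4
Step 5: w='a' (idx 3), next='c' -> output (3, 'c'), add 'ac' as idx 5
Step 6: w='c' (idx 1), next='c' -> output (1, 'c'), add 'cc' as idx 6
Step 7: w='a' (idx 3), end of input -> output (3, '')


Encoded: [(0, 'c'), (1, 'a'), (0, 'a'), (2, 'c'), (3, 'c'), (1, 'c'), (3, '')]


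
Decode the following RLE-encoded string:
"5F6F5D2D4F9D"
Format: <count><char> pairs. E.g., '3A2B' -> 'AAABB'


Expanding each <count><char> pair:
  5F -> 'FFFFF'
  6F -> 'FFFFFF'
  5D -> 'DDDDD'
  2D -> 'DD'
  4F -> 'FFFF'
  9D -> 'DDDDDDDDD'

Decoded = FFFFFFFFFFFDDDDDDDFFFFDDDDDDDDD


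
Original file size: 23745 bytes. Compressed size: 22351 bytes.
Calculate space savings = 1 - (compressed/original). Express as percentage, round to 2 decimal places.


ratio = compressed/original = 22351/23745 = 0.941293
savings = 1 - ratio = 1 - 0.941293 = 0.058707
as a percentage: 0.058707 * 100 = 5.87%

Space savings = 1 - 22351/23745 = 5.87%


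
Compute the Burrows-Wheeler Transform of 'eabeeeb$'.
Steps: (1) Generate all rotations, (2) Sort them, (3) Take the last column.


Rotations (sorted):
  0: $eabeeeb -> last char: b
  1: abeeeb$e -> last char: e
  2: b$eabeee -> last char: e
  3: beeeb$ea -> last char: a
  4: eabeeeb$ -> last char: $
  5: eb$eabee -> last char: e
  6: eeb$eabe -> last char: e
  7: eeeb$eab -> last char: b


BWT = beea$eeb


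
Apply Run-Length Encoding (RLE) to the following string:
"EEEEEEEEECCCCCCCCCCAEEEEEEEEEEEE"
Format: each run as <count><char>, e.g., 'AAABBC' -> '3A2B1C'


Scanning runs left to right:
  i=0: run of 'E' x 9 -> '9E'
  i=9: run of 'C' x 10 -> '10C'
  i=19: run of 'A' x 1 -> '1A'
  i=20: run of 'E' x 12 -> '12E'

RLE = 9E10C1A12E


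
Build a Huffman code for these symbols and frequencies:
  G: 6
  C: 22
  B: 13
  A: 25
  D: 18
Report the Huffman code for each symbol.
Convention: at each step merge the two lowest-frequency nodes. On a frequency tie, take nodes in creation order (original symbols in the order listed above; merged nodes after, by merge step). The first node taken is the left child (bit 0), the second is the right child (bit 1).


Huffman tree construction:
Step 1: Merge G(6) + B(13) = 19
Step 2: Merge D(18) + (G+B)(19) = 37
Step 3: Merge C(22) + A(25) = 47
Step 4: Merge (D+(G+B))(37) + (C+A)(47) = 84
Read each symbol's code off the tree from the root (left child = 0, right child = 1).

Codes:
  G: 010 (length 3)
  C: 10 (length 2)
  B: 011 (length 3)
  A: 11 (length 2)
  D: 00 (length 2)
Average code length: 187/84 = 2.2262 bits/symbol


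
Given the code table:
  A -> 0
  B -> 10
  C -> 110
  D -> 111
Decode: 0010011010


Decoding:
0 -> A
0 -> A
10 -> B
0 -> A
110 -> C
10 -> B


Result: AABACB


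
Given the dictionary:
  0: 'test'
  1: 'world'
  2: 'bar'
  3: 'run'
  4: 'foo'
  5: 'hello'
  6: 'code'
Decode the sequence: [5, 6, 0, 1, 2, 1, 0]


Look up each index in the dictionary:
  5 -> 'hello'
  6 -> 'code'
  0 -> 'test'
  1 -> 'world'
  2 -> 'bar'
  1 -> 'world'
  0 -> 'test'

Decoded: "hello code test world bar world test"


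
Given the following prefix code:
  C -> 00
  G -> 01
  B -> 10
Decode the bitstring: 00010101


Decoding step by step:
Bits 00 -> C
Bits 01 -> G
Bits 01 -> G
Bits 01 -> G


Decoded message: CGGG


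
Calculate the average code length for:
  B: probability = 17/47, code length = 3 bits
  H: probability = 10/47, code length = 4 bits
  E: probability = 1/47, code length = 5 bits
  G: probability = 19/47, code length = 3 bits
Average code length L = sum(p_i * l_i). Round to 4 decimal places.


Weighted contributions p_i * l_i:
  B: (17/47) * 3 = 51/47
  H: (10/47) * 4 = 40/47
  E: (1/47) * 5 = 5/47
  G: (19/47) * 3 = 57/47
Sum = (51 + 40 + 5 + 57)/47 = 153/47

L = 153/47 = 3.2553 bits/symbol


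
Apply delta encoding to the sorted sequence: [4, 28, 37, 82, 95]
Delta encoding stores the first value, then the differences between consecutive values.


First value: 4
Deltas:
  28 - 4 = 24
  37 - 28 = 9
  82 - 37 = 45
  95 - 82 = 13


Delta encoded: [4, 24, 9, 45, 13]


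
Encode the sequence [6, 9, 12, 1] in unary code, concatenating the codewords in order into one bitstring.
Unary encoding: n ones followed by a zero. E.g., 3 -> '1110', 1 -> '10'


Encode each number as n ones followed by a terminating 0:
  6 -> 1111110 (7 bits)
  9 -> 1111111110 (10 bits)
  12 -> 1111111111110 (13 bits)
  1 -> 10 (2 bits)
Total length = 7 + 10 + 13 + 2 = 32 bits.

Unary([6, 9, 12, 1]) = 11111101111111110111111111111010 (32 bits)


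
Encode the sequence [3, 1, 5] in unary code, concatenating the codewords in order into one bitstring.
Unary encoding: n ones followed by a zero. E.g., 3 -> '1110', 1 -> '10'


Encode each number as n ones followed by a terminating 0:
  3 -> 1110 (4 bits)
  1 -> 10 (2 bits)
  5 -> 111110 (6 bits)
Total length = 4 + 2 + 6 = 12 bits.

Unary([3, 1, 5]) = 111010111110 (12 bits)


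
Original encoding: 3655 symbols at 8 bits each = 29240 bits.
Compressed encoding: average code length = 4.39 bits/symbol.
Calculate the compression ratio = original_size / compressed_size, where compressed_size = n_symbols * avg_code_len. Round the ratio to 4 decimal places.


original_size = n_symbols * orig_bits = 3655 * 8 = 29240 bits
compressed_size = n_symbols * avg_code_len = 3655 * 4.39 = 16045.45 bits
ratio = original_size / compressed_size = 29240 / 16045.45 = 1.8223

Compression ratio = 1.8223


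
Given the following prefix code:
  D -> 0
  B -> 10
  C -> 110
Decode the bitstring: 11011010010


Decoding step by step:
Bits 110 -> C
Bits 110 -> C
Bits 10 -> B
Bits 0 -> D
Bits 10 -> B


Decoded message: CCBDB


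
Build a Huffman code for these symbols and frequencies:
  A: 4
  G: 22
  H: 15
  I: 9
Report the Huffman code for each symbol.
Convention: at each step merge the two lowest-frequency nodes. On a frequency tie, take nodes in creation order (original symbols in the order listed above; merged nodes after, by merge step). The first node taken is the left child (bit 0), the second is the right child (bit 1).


Huffman tree construction:
Step 1: Merge A(4) + I(9) = 13
Step 2: Merge (A+I)(13) + H(15) = 28
Step 3: Merge G(22) + ((A+I)+H)(28) = 50
Read each symbol's code off the tree from the root (left child = 0, right child = 1).

Codes:
  A: 100 (length 3)
  G: 0 (length 1)
  H: 11 (length 2)
  I: 101 (length 3)
Average code length: 91/50 = 1.8200 bits/symbol


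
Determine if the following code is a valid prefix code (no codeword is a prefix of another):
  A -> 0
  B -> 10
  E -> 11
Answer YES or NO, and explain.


Checking each pair (does one codeword prefix another?):
  A='0' vs B='10': no prefix
  A='0' vs E='11': no prefix
  B='10' vs A='0': no prefix
  B='10' vs E='11': no prefix
  E='11' vs A='0': no prefix
  E='11' vs B='10': no prefix
No violation found over all pairs.

YES -- this is a valid prefix code. No codeword is a prefix of any other codeword.


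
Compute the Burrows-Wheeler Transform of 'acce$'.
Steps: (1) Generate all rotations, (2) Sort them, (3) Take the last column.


Rotations (sorted):
  0: $acce -> last char: e
  1: acce$ -> last char: $
  2: cce$a -> last char: a
  3: ce$ac -> last char: c
  4: e$acc -> last char: c


BWT = e$acc


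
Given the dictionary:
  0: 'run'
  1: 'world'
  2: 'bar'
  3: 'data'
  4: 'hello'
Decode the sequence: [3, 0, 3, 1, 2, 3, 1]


Look up each index in the dictionary:
  3 -> 'data'
  0 -> 'run'
  3 -> 'data'
  1 -> 'world'
  2 -> 'bar'
  3 -> 'data'
  1 -> 'world'

Decoded: "data run data world bar data world"


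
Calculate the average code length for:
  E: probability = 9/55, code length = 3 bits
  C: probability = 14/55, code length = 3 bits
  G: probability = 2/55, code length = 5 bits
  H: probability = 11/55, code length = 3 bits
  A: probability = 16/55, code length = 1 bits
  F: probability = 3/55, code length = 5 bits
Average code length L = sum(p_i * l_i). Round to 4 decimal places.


Weighted contributions p_i * l_i:
  E: (9/55) * 3 = 27/55
  C: (14/55) * 3 = 42/55
  G: (2/55) * 5 = 10/55
  H: (11/55) * 3 = 33/55
  A: (16/55) * 1 = 16/55
  F: (3/55) * 5 = 15/55
Sum = (27 + 42 + 10 + 33 + 16 + 15)/55 = 143/55

L = 143/55 = 2.6000 bits/symbol


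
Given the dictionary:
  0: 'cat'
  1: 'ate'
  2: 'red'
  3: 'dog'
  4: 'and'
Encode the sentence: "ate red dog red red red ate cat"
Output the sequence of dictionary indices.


Look up each word in the dictionary:
  'ate' -> 1
  'red' -> 2
  'dog' -> 3
  'red' -> 2
  'red' -> 2
  'red' -> 2
  'ate' -> 1
  'cat' -> 0

Encoded: [1, 2, 3, 2, 2, 2, 1, 0]


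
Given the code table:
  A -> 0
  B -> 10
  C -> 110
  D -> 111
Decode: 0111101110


Decoding:
0 -> A
111 -> D
10 -> B
111 -> D
0 -> A


Result: ADBDA


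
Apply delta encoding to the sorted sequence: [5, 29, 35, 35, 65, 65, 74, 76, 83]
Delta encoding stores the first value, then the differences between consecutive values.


First value: 5
Deltas:
  29 - 5 = 24
  35 - 29 = 6
  35 - 35 = 0
  65 - 35 = 30
  65 - 65 = 0
  74 - 65 = 9
  76 - 74 = 2
  83 - 76 = 7


Delta encoded: [5, 24, 6, 0, 30, 0, 9, 2, 7]


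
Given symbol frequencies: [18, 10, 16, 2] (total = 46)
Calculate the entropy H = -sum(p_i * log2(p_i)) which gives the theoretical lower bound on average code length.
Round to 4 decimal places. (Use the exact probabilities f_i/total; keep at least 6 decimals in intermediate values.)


Per-symbol terms -p_i * log2(p_i) with p_i = f_i/46:
  p = 18/46 = 0.391304: log2(p) = -1.353637, -p*log2(p) = 0.529684
  p = 10/46 = 0.217391: log2(p) = -2.201634, -p*log2(p) = 0.478616
  p = 16/46 = 0.347826: log2(p) = -1.523562, -p*log2(p) = 0.529935
  p = 2/46 = 0.043478: log2(p) = -4.523562, -p*log2(p) = 0.196677
H = 0.529684 + 0.478616 + 0.529935 + 0.196677 = 1.734912

H = 1.7349 bits/symbol


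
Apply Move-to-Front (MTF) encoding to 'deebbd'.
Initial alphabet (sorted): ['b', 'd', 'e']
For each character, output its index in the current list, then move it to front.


MTF encoding:
'd': index 1 in ['b', 'd', 'e'] -> ['d', 'b', 'e']
'e': index 2 in ['d', 'b', 'e'] -> ['e', 'd', 'b']
'e': index 0 in ['e', 'd', 'b'] -> ['e', 'd', 'b']
'b': index 2 in ['e', 'd', 'b'] -> ['b', 'e', 'd']
'b': index 0 in ['b', 'e', 'd'] -> ['b', 'e', 'd']
'd': index 2 in ['b', 'e', 'd'] -> ['d', 'b', 'e']


Output: [1, 2, 0, 2, 0, 2]


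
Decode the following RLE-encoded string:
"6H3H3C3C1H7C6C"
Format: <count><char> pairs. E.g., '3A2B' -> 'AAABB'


Expanding each <count><char> pair:
  6H -> 'HHHHHH'
  3H -> 'HHH'
  3C -> 'CCC'
  3C -> 'CCC'
  1H -> 'H'
  7C -> 'CCCCCCC'
  6C -> 'CCCCCC'

Decoded = HHHHHHHHHCCCCCCHCCCCCCCCCCCCC


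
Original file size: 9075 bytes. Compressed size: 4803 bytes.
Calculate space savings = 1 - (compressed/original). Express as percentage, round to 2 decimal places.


ratio = compressed/original = 4803/9075 = 0.529256
savings = 1 - ratio = 1 - 0.529256 = 0.470744
as a percentage: 0.470744 * 100 = 47.07%

Space savings = 1 - 4803/9075 = 47.07%


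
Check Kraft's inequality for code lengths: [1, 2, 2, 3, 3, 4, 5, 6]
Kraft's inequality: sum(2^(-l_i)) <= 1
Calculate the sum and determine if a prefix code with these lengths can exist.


Sum = 2^(-1) + 2^(-2) + 2^(-2) + 2^(-3) + 2^(-3) + 2^(-4) + 2^(-5) + 2^(-6)
    = 0.5 + 0.25 + 0.25 + 0.125 + 0.125 + 0.0625 + 0.03125 + 0.015625
    = 87/64 = 1.359375
Since 1.359375 > 1, Kraft's inequality is NOT satisfied.
A prefix code with these lengths CANNOT exist.

Kraft sum = 1.359375. Not satisfied.


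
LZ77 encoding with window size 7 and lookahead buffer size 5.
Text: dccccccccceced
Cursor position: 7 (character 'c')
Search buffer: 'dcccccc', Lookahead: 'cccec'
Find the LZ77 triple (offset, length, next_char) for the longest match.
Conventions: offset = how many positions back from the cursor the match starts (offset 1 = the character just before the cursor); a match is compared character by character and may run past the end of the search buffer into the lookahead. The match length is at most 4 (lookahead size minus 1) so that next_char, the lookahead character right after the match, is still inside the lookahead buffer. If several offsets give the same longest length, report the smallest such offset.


Try each offset into the search buffer:
  offset=1 (pos 6, char 'c'): match length 3
  offset=2 (pos 5, char 'c'): match length 3
  offset=3 (pos 4, char 'c'): match length 3
  offset=4 (pos 3, char 'c'): match length 3
  offset=5 (pos 2, char 'c'): match length 3
  offset=6 (pos 1, char 'c'): match length 3
  offset=7 (pos 0, char 'd'): match length 0
Longest match has length 3, found at offsets 1, 2, 3, 4, 5, 6; take the smallest, offset 1.
next_char = character at position 7 + 3 = 10 -> 'e'

Best match: offset=1, length=3 (matching 'ccc' starting at position 6)
LZ77 triple: (1, 3, 'e')


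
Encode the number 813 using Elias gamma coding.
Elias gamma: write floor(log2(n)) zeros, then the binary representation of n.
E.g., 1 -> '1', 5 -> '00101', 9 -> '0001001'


num_bits = floor(log2(813)) + 1 = 10
leading_zeros = num_bits - 1 = 9
binary(813) = 1100101101

Elias gamma(813) = '000000000' + '1100101101' = 0000000001100101101 (19 bits)


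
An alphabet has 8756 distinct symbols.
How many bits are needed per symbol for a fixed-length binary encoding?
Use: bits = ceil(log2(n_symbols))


log2(8756) = 13.0961
Bracket: 2^13 = 8192 < 8756 <= 2^14 = 16384
So ceil(log2(8756)) = 14

bits = ceil(log2(8756)) = ceil(13.0961) = 14 bits


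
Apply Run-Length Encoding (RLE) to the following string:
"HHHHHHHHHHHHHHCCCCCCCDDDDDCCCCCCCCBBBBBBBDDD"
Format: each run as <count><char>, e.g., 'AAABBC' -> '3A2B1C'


Scanning runs left to right:
  i=0: run of 'H' x 14 -> '14H'
  i=14: run of 'C' x 7 -> '7C'
  i=21: run of 'D' x 5 -> '5D'
  i=26: run of 'C' x 8 -> '8C'
  i=34: run of 'B' x 7 -> '7B'
  i=41: run of 'D' x 3 -> '3D'

RLE = 14H7C5D8C7B3D


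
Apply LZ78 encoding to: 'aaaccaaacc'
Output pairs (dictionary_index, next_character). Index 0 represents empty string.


LZ78 encoding steps:
Dictionary: {0: ''}
Step 1: w='' (idx 0), next='a' -> output (0, 'a'), add 'a' as idx 1
Step 2: w='a' (idx 1), next='a' -> output (1, 'a'), add 'aa' as idx 2
Step 3: w='' (idx 0), next='c' -> output (0, 'c'), add 'c' as idx 3
Step 4: w='c' (idx 3), next='a' -> output (3, 'a'), add 'ca' as idx 4
Step 5: w='aa' (idx 2), next='c' -> output (2, 'c'), add 'aac' as idx 5
Step 6: w='c' (idx 3), end of input -> output (3, '')


Encoded: [(0, 'a'), (1, 'a'), (0, 'c'), (3, 'a'), (2, 'c'), (3, '')]


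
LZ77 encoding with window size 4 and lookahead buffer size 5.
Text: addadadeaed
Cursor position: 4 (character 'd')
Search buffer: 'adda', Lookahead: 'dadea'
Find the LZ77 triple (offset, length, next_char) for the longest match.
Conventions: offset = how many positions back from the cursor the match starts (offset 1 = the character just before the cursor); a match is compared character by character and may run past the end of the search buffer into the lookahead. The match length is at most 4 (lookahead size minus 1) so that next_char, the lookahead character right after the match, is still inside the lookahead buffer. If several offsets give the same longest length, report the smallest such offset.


Try each offset into the search buffer:
  offset=1 (pos 3, char 'a'): match length 0
  offset=2 (pos 2, char 'd'): match length 3
  offset=3 (pos 1, char 'd'): match length 1
  offset=4 (pos 0, char 'a'): match length 0
Longest match has length 3 at offset 2.
next_char = character at position 4 + 3 = 7 -> 'e'

Best match: offset=2, length=3 (matching 'dad' starting at position 2)
LZ77 triple: (2, 3, 'e')


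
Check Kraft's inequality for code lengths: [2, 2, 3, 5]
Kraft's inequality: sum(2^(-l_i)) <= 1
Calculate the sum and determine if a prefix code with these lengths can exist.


Sum = 2^(-2) + 2^(-2) + 2^(-3) + 2^(-5)
    = 0.25 + 0.25 + 0.125 + 0.03125
    = 21/32 = 0.65625
Since 0.65625 <= 1, Kraft's inequality IS satisfied.
A prefix code with these lengths CAN exist.

Kraft sum = 0.65625. Satisfied.


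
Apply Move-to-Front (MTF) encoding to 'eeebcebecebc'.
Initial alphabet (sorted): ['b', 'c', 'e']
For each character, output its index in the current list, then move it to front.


MTF encoding:
'e': index 2 in ['b', 'c', 'e'] -> ['e', 'b', 'c']
'e': index 0 in ['e', 'b', 'c'] -> ['e', 'b', 'c']
'e': index 0 in ['e', 'b', 'c'] -> ['e', 'b', 'c']
'b': index 1 in ['e', 'b', 'c'] -> ['b', 'e', 'c']
'c': index 2 in ['b', 'e', 'c'] -> ['c', 'b', 'e']
'e': index 2 in ['c', 'b', 'e'] -> ['e', 'c', 'b']
'b': index 2 in ['e', 'c', 'b'] -> ['b', 'e', 'c']
'e': index 1 in ['b', 'e', 'c'] -> ['e', 'b', 'c']
'c': index 2 in ['e', 'b', 'c'] -> ['c', 'e', 'b']
'e': index 1 in ['c', 'e', 'b'] -> ['e', 'c', 'b']
'b': index 2 in ['e', 'c', 'b'] -> ['b', 'e', 'c']
'c': index 2 in ['b', 'e', 'c'] -> ['c', 'b', 'e']


Output: [2, 0, 0, 1, 2, 2, 2, 1, 2, 1, 2, 2]


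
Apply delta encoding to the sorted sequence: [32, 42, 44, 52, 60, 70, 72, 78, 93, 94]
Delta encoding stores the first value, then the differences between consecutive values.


First value: 32
Deltas:
  42 - 32 = 10
  44 - 42 = 2
  52 - 44 = 8
  60 - 52 = 8
  70 - 60 = 10
  72 - 70 = 2
  78 - 72 = 6
  93 - 78 = 15
  94 - 93 = 1


Delta encoded: [32, 10, 2, 8, 8, 10, 2, 6, 15, 1]


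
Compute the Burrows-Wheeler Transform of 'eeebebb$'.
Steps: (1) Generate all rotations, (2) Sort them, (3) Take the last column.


Rotations (sorted):
  0: $eeebebb -> last char: b
  1: b$eeebeb -> last char: b
  2: bb$eeebe -> last char: e
  3: bebb$eee -> last char: e
  4: ebb$eeeb -> last char: b
  5: ebebb$ee -> last char: e
  6: eebebb$e -> last char: e
  7: eeebebb$ -> last char: $


BWT = bbeebee$


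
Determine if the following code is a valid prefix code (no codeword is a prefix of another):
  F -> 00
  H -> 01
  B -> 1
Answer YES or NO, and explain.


Checking each pair (does one codeword prefix another?):
  F='00' vs H='01': no prefix
  F='00' vs B='1': no prefix
  H='01' vs F='00': no prefix
  H='01' vs B='1': no prefix
  B='1' vs F='00': no prefix
  B='1' vs H='01': no prefix
No violation found over all pairs.

YES -- this is a valid prefix code. No codeword is a prefix of any other codeword.


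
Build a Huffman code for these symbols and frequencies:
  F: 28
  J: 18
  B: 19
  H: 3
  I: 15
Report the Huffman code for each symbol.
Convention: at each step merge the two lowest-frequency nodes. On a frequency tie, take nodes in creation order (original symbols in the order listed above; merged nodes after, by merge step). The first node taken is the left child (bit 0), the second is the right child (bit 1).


Huffman tree construction:
Step 1: Merge H(3) + I(15) = 18
Step 2: Merge J(18) + (H+I)(18) = 36
Step 3: Merge B(19) + F(28) = 47
Step 4: Merge (J+(H+I))(36) + (B+F)(47) = 83
Read each symbol's code off the tree from the root (left child = 0, right child = 1).

Codes:
  F: 11 (length 2)
  J: 00 (length 2)
  B: 10 (length 2)
  H: 010 (length 3)
  I: 011 (length 3)
Average code length: 184/83 = 2.2169 bits/symbol
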